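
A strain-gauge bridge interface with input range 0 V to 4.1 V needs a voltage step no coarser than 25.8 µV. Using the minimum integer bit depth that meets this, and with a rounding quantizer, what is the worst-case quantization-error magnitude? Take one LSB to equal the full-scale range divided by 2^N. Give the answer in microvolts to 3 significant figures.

7.82 µV

Full-scale range = 4.1 V.
Required number of levels: 4.1/25.8 µV = 158910; smallest N with 2^N ≥ that is 18.
One LSB is 4.1 V / 262144 = 15.640 µV.
Half an LSB is 7.82 µV.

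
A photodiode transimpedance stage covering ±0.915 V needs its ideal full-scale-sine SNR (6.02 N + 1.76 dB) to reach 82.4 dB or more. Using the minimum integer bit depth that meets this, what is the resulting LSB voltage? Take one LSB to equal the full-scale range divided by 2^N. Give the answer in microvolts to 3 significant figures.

112 µV

Range = 0.915 − (-0.915) = 1.83 V.
N ≥ (82.4 − 1.76)/6.02 = 13.395 → N_min = 14.
One LSB is 1.83 V / 16384 = 112 µV.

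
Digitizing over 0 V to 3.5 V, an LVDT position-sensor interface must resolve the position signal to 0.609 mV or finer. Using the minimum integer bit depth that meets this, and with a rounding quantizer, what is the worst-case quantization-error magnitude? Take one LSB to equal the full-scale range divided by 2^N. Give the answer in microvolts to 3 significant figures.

Span = 3.5 V.
Need 2^N ≥ 3.5 V / 0.609 mV = 5747 → N_min = 13.
LSB = 3.5 V / 2^13 = 427.25 µV.
Half an LSB is 214 µV.

214 µV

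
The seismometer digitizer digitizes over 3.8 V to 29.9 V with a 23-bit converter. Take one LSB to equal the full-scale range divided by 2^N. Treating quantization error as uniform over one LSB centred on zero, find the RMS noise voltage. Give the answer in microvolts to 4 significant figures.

0.8982 µV

Span: 29.9 V − (3.8 V) = 26.1 V.
One LSB is 26.1 V / 8388608 = 3.11136 µV.
For a uniform distribution on [−LSB/2, +LSB/2], V_rms = LSB/√12 = 3.11136 µV/3.4641 = 0.8982 µV.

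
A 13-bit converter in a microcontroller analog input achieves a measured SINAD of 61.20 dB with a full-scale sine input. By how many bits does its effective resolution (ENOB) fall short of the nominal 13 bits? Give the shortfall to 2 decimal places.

3.13 bits

Effective bits = (61.20 − 1.76)/6.02 = 9.8738.
Lost resolution: 13 − 9.8738 = 3.1262 bits.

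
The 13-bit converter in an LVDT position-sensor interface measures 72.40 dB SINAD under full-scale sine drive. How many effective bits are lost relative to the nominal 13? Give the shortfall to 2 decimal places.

1.27 bits

ENOB = (SINAD − 1.76)/6.02 = (72.40 − 1.76)/6.02 = 11.7342 bits.
Lost resolution: 13 − 11.7342 = 1.2658 bits.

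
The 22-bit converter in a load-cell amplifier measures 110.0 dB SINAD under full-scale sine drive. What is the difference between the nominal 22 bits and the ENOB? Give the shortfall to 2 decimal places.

4.02 bits

ENOB = (SINAD − 1.76)/6.02 = (110.0 − 1.76)/6.02 = 17.9801 bits.
Shortfall = 22 − 17.9801 = 4.0199 bits.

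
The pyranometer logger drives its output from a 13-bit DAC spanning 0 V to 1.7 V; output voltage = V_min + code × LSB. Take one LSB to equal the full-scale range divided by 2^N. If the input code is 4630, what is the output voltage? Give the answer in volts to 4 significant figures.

0.9608 V

Full-scale range = 1.7 V. LSB = 1.7 V / 2^13.
V_out = 0 + 4630 × (1.7/8192) V
      = 0 V + 0.960815 V = 0.960815 V.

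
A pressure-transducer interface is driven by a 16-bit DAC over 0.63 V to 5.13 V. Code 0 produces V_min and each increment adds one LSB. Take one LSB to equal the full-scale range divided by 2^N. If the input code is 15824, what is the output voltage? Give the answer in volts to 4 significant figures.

Range = 5.13 − (0.63) = 4.5 V. LSB = 4.5 V / 2^16.
Output = V_min + (15824/65536) × range = 0.63 + 0.241455 × 4.5 V
      = 0.63 + 1.08655 = 1.71655 V.

1.717 V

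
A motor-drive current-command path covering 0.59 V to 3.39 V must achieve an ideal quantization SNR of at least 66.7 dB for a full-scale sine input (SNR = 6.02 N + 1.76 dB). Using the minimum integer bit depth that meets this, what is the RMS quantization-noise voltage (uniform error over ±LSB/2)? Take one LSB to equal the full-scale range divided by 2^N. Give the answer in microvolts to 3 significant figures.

Full-scale range = 3.39 V − (0.59 V) = 2.8 V.
Solving 6.02 N ≥ 66.7 − 1.76: N ≥ 10.787. Round up → N = 11.
LSB = 2.8 V ÷ 2^11 = 2.8/2048 V = 1.3672 mV.
σ_q = LSB/√12 = 1.3672 mV/3.4641 = 395 µV.

395 µV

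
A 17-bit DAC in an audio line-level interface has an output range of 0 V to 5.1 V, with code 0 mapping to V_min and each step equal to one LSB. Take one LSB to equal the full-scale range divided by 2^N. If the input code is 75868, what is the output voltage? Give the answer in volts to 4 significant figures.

2.952 V

Span = 5.1 V. LSB = 5.1 V / 2^17.
Output = V_min + (75868/131072) × range = 0 + 0.578827 × 5.1 V
      = 0 + 2.95202 = 2.95202 V.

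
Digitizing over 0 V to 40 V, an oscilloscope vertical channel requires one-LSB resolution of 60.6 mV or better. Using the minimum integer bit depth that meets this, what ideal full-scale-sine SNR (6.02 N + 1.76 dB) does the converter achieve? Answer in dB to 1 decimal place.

Range is 40 V.
40 V / 60.6 mV = 660.1. Since 2^9 = 512 and 2^10 = 1024, N = 10.
SNR = 6.02 × 10 + 1.76 = 61.96 dB.

62.0 dB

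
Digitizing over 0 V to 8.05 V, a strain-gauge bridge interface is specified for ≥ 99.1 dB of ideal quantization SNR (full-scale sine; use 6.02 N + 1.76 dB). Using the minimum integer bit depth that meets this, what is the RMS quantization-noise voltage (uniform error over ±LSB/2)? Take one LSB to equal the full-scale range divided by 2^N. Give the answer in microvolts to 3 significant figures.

17.7 µV

Span = 8.05 V.
6.02 N + 1.76 ≥ 99.1 gives N ≥ 16.169, so the minimum integer is 17.
Step size = 8.05/131072 V = 61.417 µV.
RMS noise = LSB/√12 = 17.7 µV.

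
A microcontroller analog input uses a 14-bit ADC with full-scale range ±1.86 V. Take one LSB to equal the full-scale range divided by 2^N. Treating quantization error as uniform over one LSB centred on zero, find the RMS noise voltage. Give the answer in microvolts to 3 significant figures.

65.5 µV

Range = 1.86 − (-1.86) = 3.72 V.
One LSB is 3.72 V / 16384 = 227.05 µV.
σ_q = LSB/√12 = 227.05 µV/3.4641 = 65.5 µV.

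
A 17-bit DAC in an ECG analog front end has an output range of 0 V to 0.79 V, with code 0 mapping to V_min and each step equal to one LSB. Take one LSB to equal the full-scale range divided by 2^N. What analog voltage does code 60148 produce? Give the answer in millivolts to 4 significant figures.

Full-scale range = 0.79 V. LSB = 0.79 V / 2^17.
V_out = V_min + code × LSB = 0 V + 60148 × 0.79 V / 131072
      = 0 + 0.362525 = 0.362525 V.

362.5 mV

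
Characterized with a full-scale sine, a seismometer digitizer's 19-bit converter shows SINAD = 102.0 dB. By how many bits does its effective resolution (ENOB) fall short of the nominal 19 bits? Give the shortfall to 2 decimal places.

2.35 bits

ENOB = (SINAD − 1.76)/6.02 = (102.0 − 1.76)/6.02 = 16.6512 bits.
Shortfall = 19 − 16.6512 = 2.3488 bits.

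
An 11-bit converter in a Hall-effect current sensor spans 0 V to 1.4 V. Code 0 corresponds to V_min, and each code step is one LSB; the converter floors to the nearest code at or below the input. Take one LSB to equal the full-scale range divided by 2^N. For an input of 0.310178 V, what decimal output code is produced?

453

Range is 1.4 V. LSB = 1.4 V / 2^11 ≈ 0.6836 mV.
(V_in − V_min) × 2^11/range = (0.310178 − (0)) × 2048/1.4 = 453.746.
Floor → code = 453.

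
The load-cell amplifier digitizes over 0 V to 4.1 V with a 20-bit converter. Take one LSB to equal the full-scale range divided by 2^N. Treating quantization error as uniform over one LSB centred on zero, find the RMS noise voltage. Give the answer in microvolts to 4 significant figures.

1.129 µV

V_FS = 4.1 V.
LSB = 4.1 V ÷ 2^20 = 4.1/1048576 V = 3.91006 µV.
RMS of a uniform error over width LSB is LSB/√12 = 1.129 µV.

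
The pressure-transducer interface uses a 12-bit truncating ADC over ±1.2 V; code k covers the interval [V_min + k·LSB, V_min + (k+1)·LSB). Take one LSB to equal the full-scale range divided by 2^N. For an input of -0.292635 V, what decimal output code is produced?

1548

Range = 1.2 − (-1.2) = 2.4 V. LSB = 2.4 V / 2^12 ≈ 0.5859 mV.
(V_in − V_min) × 2^12/range = (-0.292635 − (-1.2)) × 4096/2.4 = 1548.570.
Floor → code = 1548.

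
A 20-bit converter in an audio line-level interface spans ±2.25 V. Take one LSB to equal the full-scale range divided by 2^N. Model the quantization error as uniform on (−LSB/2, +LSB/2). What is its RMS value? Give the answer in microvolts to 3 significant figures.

1.24 µV

The full-scale span is 2.25 − (-2.25) = 4.5 V.
Step size = 4.5/1048576 V = 4.2915 µV.
For a uniform distribution on [−LSB/2, +LSB/2], V_rms = LSB/√12 = 4.2915 µV/3.4641 = 1.24 µV.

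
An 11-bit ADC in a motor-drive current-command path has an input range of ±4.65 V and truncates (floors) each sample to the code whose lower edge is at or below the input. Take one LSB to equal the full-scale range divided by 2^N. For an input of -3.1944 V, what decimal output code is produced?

Range = 4.65 − (-4.65) = 9.3 V. LSB = 9.3 V / 2^11 ≈ 4.541 mV.
code = ⌊(V_in − V_min)/LSB⌋ = ⌊(V_in − V_min) × 2^11 / range⌋
     = ⌊(-3.1944 − (-4.65)) × 2048 / 9.3⌋ = ⌊1.4556 × 2048/9.3⌋
     = ⌊320.545⌋ = 320.

320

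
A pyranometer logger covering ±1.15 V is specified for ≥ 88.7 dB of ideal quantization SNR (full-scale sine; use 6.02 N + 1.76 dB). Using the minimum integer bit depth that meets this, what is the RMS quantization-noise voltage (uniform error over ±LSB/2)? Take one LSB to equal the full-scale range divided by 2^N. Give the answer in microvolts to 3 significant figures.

Full-scale range = 1.15 V − (-1.15 V) = 2.3 V.
Required N = ⌈(88.7 − 1.76)/6.02⌉ = ⌈14.442⌉ = 15.
LSB = 2.3 V ÷ 2^15 = 2.3/32768 V = 70.190 µV.
RMS noise = LSB/√12 = 20.3 µV.

20.3 µV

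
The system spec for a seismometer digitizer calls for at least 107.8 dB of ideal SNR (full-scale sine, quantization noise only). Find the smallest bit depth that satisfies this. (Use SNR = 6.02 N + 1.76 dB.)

6.02 N + 1.76 ≥ 107.8 gives N ≥ 17.615, so the minimum integer is 18.

18 bits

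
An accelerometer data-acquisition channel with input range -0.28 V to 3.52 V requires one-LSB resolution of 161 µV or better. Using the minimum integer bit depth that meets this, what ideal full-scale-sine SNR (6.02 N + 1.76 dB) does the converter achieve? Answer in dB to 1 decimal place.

92.1 dB

Full-scale range = 3.52 V − (-0.28 V) = 3.8 V.
Levels needed ≥ 3.8/161 µV = 23600. 2^15 = 32768 suffices, so N_min = 15.
6.02(15) + 1.76 = 92.06 dB.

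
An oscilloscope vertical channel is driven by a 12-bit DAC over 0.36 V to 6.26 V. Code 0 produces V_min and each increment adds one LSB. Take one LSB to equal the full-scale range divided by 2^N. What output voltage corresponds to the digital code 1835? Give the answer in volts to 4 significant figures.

3.003 V

The full-scale span is 6.26 − (0.36) = 5.9 V. LSB = 5.9 V / 2^12.
V_out = V_min + code × LSB = 0.36 V + 1835 × 5.9 V / 4096
      = 0.36 V + 2.64319 V = 3.00319 V.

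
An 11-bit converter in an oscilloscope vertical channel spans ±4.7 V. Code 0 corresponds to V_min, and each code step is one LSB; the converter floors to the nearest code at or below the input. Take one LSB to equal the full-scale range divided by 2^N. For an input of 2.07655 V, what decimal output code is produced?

1476

The full-scale span is 4.7 − (-4.7) = 9.4 V. LSB = 9.4 V / 2^11 ≈ 4.590 mV.
code = ⌊(V_in − V_min)/LSB⌋ = ⌊(V_in − V_min) × 2^11 / range⌋
     = ⌊(2.07655 − (-4.7)) × 2048 / 9.4⌋ = ⌊6.77655 × 2048/9.4⌋
     = ⌊1476.423⌋ = 1476.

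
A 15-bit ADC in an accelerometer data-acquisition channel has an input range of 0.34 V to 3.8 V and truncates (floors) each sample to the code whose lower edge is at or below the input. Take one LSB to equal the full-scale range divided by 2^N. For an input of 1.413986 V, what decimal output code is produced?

10171

The full-scale span is 3.8 − (0.34) = 3.46 V. LSB = 3.46 V / 2^15 ≈ 105.6 µV.
V_in − V_min = 1.413986 − (0.34) = 1.073986 V.
Divide by LSB: 1.073986 × 32768/3.46 = 10171.2061.
Truncating gives code 10171.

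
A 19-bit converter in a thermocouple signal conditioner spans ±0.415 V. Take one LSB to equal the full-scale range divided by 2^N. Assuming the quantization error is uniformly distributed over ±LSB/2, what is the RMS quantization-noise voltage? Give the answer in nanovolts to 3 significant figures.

Span: 0.415 V − (-0.415 V) = 0.83 V.
LSB = 0.83 V / 2^19 = 1.5831 µV.
For a uniform distribution on [−LSB/2, +LSB/2], V_rms = LSB/√12 = 1.5831 µV/3.4641 = 457 nV.

457 nV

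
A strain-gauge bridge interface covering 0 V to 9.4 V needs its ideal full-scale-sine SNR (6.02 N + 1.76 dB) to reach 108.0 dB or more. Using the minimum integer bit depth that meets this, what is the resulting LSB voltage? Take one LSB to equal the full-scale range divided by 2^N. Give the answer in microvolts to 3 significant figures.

35.9 µV

Range is 9.4 V.
Solving 6.02 N ≥ 108.0 − 1.76: N ≥ 17.648. Round up → N = 18.
Step size = 9.4/262144 V = 35.9 µV.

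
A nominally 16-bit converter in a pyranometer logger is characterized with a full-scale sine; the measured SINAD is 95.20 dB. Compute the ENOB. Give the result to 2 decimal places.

15.52 bits

(95.20 − 1.76) / 6.02 = 93.44/6.02 = 15.5216 effective bits.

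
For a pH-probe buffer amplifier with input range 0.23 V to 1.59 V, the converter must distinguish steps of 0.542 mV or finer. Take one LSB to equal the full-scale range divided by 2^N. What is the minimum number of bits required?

12 bits

The full-scale span is 1.59 − (0.23) = 1.36 V.
1.36 V / 0.542 mV = 2509. Since 2^11 = 2048 and 2^12 = 4096, N = 12.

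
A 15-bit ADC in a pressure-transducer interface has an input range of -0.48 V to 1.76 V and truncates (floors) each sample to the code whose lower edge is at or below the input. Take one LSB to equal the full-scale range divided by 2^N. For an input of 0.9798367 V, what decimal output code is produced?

21355

Full-scale range = 1.76 V − (-0.48 V) = 2.24 V. LSB = 2.24 V / 2^15 ≈ 68.36 µV.
(V_in − V_min) × 2^15/range = (0.9798367 − (-0.48)) × 32768/2.24 = 21355.325.
Floor → code = 21355.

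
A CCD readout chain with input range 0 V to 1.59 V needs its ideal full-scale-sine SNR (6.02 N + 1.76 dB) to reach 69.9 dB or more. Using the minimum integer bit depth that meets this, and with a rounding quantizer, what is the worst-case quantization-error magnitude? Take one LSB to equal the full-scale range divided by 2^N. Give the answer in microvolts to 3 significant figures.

Range is 1.59 V.
Required N = ⌈(69.9 − 1.76)/6.02⌉ = ⌈11.319⌉ = 12.
LSB = 1.59 V ÷ 2^12 = 1.59/4096 V = 388.18 µV.
Max error for round-to-nearest is LSB/2 = 194 µV.

194 µV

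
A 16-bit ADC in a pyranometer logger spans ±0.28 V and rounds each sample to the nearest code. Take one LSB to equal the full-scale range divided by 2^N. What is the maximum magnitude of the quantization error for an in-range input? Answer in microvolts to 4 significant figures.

4.272 µV

The full-scale span is 0.28 − (-0.28) = 0.56 V.
Step size = 0.56/65536 V = 8.54492 µV.
Worst-case error for round-to-nearest is half an LSB: 4.272 µV.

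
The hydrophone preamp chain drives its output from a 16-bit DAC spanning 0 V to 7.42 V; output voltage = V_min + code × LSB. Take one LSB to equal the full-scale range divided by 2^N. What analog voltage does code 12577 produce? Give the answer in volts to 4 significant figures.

Range is 7.42 V. LSB = 7.42 V / 2^16.
Output = V_min + (12577/65536) × range = 0 + 0.191910 × 7.42 V
      = 0 V + 1.42397 V = 1.42397 V.

1.424 V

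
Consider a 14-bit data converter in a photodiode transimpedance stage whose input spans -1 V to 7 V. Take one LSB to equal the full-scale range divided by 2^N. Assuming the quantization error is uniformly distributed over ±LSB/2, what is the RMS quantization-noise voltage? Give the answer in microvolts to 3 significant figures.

Full-scale range = 7 V − (-1 V) = 8 V.
LSB = 8 V / 2^14 = 488.28 µV.
For a uniform distribution on [−LSB/2, +LSB/2], V_rms = LSB/√12 = 488.28 µV/3.4641 = 141 µV.

141 µV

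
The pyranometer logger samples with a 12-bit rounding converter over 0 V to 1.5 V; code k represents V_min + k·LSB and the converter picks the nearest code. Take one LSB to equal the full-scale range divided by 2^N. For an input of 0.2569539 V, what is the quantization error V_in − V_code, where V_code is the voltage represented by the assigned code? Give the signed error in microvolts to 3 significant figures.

V_FS = 1.5 V. LSB = 1.5 V / 2^12 ≈ 366.2 µV.
Position in LSBs: (0.2569539 − (0)) × 4096/1.5 = 701.6554; rounding gives k = 702.
V_code = V_min + k × range/2^12 = 0 + 702 × 1.5/4096 = 0.2570800781 V.
V_in − V_code = 0.2569539 − (0.2570800781) = −126 µV.

−126 µV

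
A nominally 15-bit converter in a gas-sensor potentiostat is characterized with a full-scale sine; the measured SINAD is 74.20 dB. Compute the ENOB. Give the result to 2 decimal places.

12.03 bits

ENOB = (SINAD − 1.76) / 6.02 = (74.20 − 1.76) / 6.02 = 72.44 / 6.02 = 12.0332.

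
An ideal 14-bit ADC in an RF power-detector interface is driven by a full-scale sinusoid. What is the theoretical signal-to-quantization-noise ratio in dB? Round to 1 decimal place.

6.02(14) + 1.76 = 84.28 + 1.76 = 86.04 dB.

86.0 dB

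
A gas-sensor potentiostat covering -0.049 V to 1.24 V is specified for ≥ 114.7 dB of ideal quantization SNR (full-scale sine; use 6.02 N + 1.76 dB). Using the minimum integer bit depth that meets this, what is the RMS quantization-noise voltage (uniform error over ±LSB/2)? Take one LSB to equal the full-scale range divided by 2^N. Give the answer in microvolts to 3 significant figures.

0.710 µV

The full-scale span is 1.24 − (-0.049) = 1.289 V.
Required N = ⌈(114.7 − 1.76)/6.02⌉ = ⌈18.761⌉ = 19.
LSB = 1.289 V / 2^19 = 2.4586 µV.
σ_q = LSB/√12 = 2.4586 µV/3.4641 = 0.710 µV.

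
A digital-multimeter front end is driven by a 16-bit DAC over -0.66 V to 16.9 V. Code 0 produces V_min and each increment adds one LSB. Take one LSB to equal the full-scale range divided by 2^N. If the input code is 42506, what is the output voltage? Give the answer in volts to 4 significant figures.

Range = 16.9 − (-0.66) = 17.56 V. LSB = 17.56 V / 2^16.
V_out = -0.66 + 42506 × (17.56/65536) V
      = -0.66 + 11.3892 = 10.7292 V.

10.73 V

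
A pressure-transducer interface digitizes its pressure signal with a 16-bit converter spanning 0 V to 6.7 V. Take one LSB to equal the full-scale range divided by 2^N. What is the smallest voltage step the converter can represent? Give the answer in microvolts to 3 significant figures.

Full-scale range = 6.7 V.
Number of codes = 2^16 = 65536.
LSB = 6.7 V / 2^16 = 102 µV.

102 µV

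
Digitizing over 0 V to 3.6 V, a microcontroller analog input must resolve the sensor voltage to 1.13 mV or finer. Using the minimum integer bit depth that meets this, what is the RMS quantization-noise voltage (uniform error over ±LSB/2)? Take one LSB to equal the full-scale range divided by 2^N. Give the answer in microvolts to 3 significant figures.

Full-scale range = 3.6 V.
Required number of levels: 3.6/1.13 mV = 3185.8; smallest N with 2^N ≥ that is 12.
Step size = 3.6/4096 V = 0.87891 mV.
V_rms = LSB/√12 = 254 µV.

254 µV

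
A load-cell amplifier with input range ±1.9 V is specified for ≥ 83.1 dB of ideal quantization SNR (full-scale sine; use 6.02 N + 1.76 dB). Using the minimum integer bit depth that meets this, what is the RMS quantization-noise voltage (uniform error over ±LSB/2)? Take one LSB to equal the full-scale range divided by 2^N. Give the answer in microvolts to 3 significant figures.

67.0 µV

Range = 1.9 − (-1.9) = 3.8 V.
6.02 N + 1.76 ≥ 83.1 gives N ≥ 13.512, so the minimum integer is 14.
LSB = 3.8 V ÷ 2^14 = 3.8/16384 V = 231.93 µV.
RMS noise = LSB/√12 = 67.0 µV.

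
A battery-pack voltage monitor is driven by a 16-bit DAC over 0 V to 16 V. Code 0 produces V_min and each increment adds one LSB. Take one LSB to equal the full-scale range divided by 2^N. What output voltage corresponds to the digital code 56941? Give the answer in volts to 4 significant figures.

Full-scale range = 16 V. LSB = 16 V / 2^16.
Output = V_min + (56941/65536) × range = 0 + 0.868851 × 16 V
      = 0 V + 13.9016 V = 13.9016 V.

13.90 V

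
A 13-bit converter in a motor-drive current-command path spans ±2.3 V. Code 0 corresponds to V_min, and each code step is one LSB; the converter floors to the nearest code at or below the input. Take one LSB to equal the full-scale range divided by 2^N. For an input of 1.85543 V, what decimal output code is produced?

Span: 2.3 V − (-2.3 V) = 4.6 V. LSB = 4.6 V / 2^13 ≈ 0.5615 mV.
code = ⌊(V_in − V_min)/LSB⌋ = ⌊(V_in − V_min) × 2^13 / range⌋
     = ⌊(1.85543 − (-2.3)) × 8192 / 4.6⌋ = ⌊4.15543 × 8192/4.6⌋
     = ⌊7400.279⌋ = 7400.

7400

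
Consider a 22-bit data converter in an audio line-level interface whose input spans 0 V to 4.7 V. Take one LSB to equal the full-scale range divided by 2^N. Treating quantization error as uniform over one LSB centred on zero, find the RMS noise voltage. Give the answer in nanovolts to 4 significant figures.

323.5 nV

Range is 4.7 V.
LSB = 4.7 V / 2^22 = 1.12057 µV.
RMS of a uniform error over width LSB is LSB/√12 = 323.5 nV.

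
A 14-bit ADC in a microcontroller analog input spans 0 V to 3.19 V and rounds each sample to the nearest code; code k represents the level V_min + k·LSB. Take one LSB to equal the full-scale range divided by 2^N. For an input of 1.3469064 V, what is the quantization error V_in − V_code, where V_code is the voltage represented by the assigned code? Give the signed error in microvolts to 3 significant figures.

Range is 3.19 V. LSB = 3.19 V / 2^14 ≈ 194.7 µV.
Position in LSBs: (1.3469064 − (0)) × 16384/3.19 = 6917.7788; rounding gives k = 6918.
Reconstructed level: 0 + 6918 × 3.19/16384 V = 1.3469494629 V.
V_in − V_code = 1.3469064 − (1.3469494629) = −43.1 µV.

−43.1 µV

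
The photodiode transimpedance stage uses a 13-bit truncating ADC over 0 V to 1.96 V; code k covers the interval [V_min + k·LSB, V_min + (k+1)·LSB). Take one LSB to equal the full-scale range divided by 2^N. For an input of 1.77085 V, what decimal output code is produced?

Range is 1.96 V. LSB = 1.96 V / 2^13 ≈ 239.3 µV.
code = ⌊(V_in − V_min)/LSB⌋ = ⌊(V_in − V_min) × 2^13 / range⌋
     = ⌊(1.77085 − (0)) × 8192 / 1.96⌋ = ⌊1.77085 × 8192/1.96⌋
     = ⌊7401.430⌋ = 7401.

7401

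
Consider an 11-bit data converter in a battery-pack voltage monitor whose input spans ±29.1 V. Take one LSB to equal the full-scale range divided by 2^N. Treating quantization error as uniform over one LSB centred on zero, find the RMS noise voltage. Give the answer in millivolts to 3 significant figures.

Full-scale range = 29.1 V − (-29.1 V) = 58.2 V.
LSB = 58.2 V / 2^11 = 28.418 mV.
V_rms = LSB/√12 = 28.418 mV / √12 = 8.20 mV.

8.20 mV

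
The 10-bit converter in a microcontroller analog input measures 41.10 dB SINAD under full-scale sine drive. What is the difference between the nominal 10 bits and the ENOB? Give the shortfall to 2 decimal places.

3.47 bits

Effective bits = (41.10 − 1.76)/6.02 = 6.5349.
Lost resolution: 10 − 6.5349 = 3.4651 bits.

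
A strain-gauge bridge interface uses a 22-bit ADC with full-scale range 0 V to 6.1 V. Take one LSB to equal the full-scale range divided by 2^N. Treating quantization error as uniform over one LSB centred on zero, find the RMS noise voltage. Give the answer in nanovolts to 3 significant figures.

V_FS = 6.1 V.
LSB = 6.1 V / 2^22 = 1.4544 µV.
σ_q = LSB/√12 = 1.4544 µV/3.4641 = 420 nV.

420 nV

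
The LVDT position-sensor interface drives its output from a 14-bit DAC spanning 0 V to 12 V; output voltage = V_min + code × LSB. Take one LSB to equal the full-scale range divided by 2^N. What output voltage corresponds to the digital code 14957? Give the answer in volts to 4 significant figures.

Range is 12 V. LSB = 12 V / 2^14.
V_out = V_min + code × LSB = 0 V + 14957 × 12 V / 16384
      = 0 V + 10.9548 V = 10.9548 V.

10.95 V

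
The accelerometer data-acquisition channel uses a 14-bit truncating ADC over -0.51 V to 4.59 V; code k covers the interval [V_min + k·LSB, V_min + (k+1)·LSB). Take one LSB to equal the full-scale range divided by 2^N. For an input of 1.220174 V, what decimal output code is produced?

5558

Range = 4.59 − (-0.51) = 5.1 V. LSB = 5.1 V / 2^14 ≈ 311.3 µV.
(V_in − V_min) × 2^14/range = (1.220174 − (-0.51)) × 16384/5.1 = 5558.269.
Floor → code = 5558.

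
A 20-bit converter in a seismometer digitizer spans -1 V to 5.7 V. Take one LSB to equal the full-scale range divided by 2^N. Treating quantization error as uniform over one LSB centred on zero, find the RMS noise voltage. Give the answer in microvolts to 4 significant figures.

The full-scale span is 5.7 − (-1) = 6.7 V.
LSB = 6.7 V ÷ 2^20 = 6.7/1048576 V = 6.38962 µV.
RMS of a uniform error over width LSB is LSB/√12 = 1.845 µV.

1.845 µV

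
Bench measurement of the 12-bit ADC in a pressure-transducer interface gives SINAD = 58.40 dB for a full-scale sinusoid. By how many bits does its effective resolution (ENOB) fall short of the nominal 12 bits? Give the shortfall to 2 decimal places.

2.59 bits

N_eff = (58.40 − 1.76)/6.02 = 9.4086 bits.
Shortfall = 12 − 9.4086 = 2.5914 bits.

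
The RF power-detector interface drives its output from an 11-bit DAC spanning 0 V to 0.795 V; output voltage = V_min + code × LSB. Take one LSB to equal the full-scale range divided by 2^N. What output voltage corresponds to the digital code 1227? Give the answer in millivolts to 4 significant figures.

476.3 mV

Span = 0.795 V. LSB = 0.795 V / 2^11.
V_out = 0 + 1227 × (0.795/2048) V
      = 0 + 0.476301 = 0.476301 V.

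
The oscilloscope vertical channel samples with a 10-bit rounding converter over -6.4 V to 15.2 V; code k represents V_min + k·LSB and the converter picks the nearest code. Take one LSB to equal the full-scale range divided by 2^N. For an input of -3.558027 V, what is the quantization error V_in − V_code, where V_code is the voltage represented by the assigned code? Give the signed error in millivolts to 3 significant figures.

Range = 15.2 − (-6.4) = 21.6 V. LSB = 21.6 V / 2^10 ≈ 21.09 mV.
Position in LSBs: (-3.558027 − (-6.4)) × 1024/21.6 = 134.7306; rounding gives k = 135.
V_code = -6.4 + (135/1024) × 21.6 = -3.552343750 V.
Error = V_in − V_code = -3.558027 − (-3.552343750) = −5.68 mV.

−5.68 mV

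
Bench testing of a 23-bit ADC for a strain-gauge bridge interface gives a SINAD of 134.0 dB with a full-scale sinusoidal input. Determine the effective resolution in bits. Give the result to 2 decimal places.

21.97 bits

ENOB = (134.0 − 1.76)/6.02 = 21.9668 bits.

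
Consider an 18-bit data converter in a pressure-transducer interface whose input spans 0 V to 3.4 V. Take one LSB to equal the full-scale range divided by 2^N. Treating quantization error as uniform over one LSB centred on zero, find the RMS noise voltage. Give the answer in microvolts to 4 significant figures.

Range is 3.4 V.
LSB = 3.4 V / 2^18 = 12.9700 µV.
V_rms = LSB/√12 = 12.9700 µV / √12 = 3.744 µV.

3.744 µV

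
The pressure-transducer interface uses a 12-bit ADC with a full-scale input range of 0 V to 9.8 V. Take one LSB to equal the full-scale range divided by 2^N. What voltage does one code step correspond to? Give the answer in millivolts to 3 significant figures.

2.39 mV

Range is 9.8 V.
There are 2^12 = 4096 steps.
Step size = 9.8/4096 V = 2.39 mV.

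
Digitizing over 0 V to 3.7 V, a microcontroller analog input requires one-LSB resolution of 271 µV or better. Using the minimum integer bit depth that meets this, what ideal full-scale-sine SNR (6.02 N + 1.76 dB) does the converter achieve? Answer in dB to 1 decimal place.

Full-scale range = 3.7 V.
Required number of levels: 3.7/271 µV = 13653; smallest N with 2^N ≥ that is 14.
6.02(14) + 1.76 = 86.04 dB.

86.0 dB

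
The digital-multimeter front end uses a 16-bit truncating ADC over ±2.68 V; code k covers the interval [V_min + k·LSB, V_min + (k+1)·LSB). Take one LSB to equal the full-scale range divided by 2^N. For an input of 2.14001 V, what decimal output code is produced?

58933

Span: 2.68 V − (-2.68 V) = 5.36 V. LSB = 5.36 V / 2^16 ≈ 81.79 µV.
V_in − V_min = 2.14001 − (-2.68) = 4.82001 V.
Divide by LSB: 4.82001 × 65536/5.36 = 58933.6148.
Truncating gives code 58933.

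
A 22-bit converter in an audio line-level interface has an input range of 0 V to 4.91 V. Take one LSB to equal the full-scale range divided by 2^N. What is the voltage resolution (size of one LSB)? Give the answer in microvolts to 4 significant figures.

1.171 µV

Full-scale range = 4.91 V.
Number of codes = 2^22 = 4194304.
LSB = 4.91 V ÷ 2^22 = 4.91/4194304 V = 1.171 µV.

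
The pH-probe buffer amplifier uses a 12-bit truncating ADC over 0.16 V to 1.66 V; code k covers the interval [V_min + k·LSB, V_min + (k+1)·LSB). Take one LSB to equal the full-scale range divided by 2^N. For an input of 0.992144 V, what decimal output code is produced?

2272

Range = 1.66 − (0.16) = 1.5 V. LSB = 1.5 V / 2^12 ≈ 366.2 µV.
code = ⌊(V_in − V_min)/LSB⌋ = ⌊(V_in − V_min) × 2^12 / range⌋
     = ⌊(0.992144 − (0.16)) × 4096 / 1.5⌋ = ⌊0.832144 × 4096/1.5⌋
     = ⌊2272.308⌋ = 2272.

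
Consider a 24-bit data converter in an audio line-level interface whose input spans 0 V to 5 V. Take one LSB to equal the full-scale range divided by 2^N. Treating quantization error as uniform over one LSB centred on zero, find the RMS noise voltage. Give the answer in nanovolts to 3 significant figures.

V_FS = 5 V.
One LSB is 5 V / 16777216 = 298.02 nV.
For a uniform distribution on [−LSB/2, +LSB/2], V_rms = LSB/√12 = 298.02 nV/3.4641 = 86.0 nV.

86.0 nV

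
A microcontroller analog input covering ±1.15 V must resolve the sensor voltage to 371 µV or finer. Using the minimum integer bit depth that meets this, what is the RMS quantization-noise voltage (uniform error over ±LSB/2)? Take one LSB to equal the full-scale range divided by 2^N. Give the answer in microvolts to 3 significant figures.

81.0 µV

The full-scale span is 1.15 − (-1.15) = 2.3 V.
Need 2^N ≥ 2.3 V / 371 µV = 6199 → N_min = 13.
Step size = 2.3/8192 V = 280.76 µV.
V_rms = LSB/√12 = 81.0 µV.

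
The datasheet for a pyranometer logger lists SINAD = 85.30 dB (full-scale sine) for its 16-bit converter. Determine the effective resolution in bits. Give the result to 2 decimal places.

(85.30 − 1.76) / 6.02 = 83.54/6.02 = 13.8771 effective bits.

13.88 bits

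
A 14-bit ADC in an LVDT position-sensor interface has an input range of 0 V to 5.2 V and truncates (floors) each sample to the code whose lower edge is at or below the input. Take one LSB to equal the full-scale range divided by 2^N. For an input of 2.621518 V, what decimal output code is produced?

8259

Full-scale range = 5.2 V. LSB = 5.2 V / 2^14 ≈ 317.4 µV.
V_in − V_min = 2.621518 − (0) = 2.621518 V.
Divide by LSB: 2.621518 × 16384/5.2 = 8259.7983.
Truncating gives code 8259.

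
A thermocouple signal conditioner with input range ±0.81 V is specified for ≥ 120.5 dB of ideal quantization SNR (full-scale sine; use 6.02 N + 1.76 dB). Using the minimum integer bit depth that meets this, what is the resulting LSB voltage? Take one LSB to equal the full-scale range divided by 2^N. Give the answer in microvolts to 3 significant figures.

Full-scale range = 0.81 V − (-0.81 V) = 1.62 V.
Required N = ⌈(120.5 − 1.76)/6.02⌉ = ⌈19.724⌉ = 20.
LSB = 1.62 V ÷ 2^20 = 1.62/1048576 V = 1.54 µV.

1.54 µV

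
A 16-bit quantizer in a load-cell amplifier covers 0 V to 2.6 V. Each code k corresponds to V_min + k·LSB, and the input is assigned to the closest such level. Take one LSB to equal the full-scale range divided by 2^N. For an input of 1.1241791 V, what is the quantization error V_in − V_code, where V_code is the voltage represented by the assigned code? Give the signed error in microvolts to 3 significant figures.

+9.18 µV

Range is 2.6 V. LSB = 2.6 V / 2^16 ≈ 39.67 µV.
(V_in − V_min)/LSB = (1.1241791 − (0)) × 65536/2.6 = 28336.2313 → nearest code k = 28336.
V_code = V_min + k × range/2^16 = 0 + 28336 × 2.6/65536 = 1.1241699219 V.
e = 1.1241791 − (1.1241699219) = +9.18 µV.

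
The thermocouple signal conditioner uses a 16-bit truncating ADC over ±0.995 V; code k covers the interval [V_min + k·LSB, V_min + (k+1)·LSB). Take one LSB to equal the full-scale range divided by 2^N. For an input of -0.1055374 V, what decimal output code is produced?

Full-scale range = 0.995 V − (-0.995 V) = 1.99 V. LSB = 1.99 V / 2^16 ≈ 30.36 µV.
V_in − V_min = -0.1055374 − (-0.995) = 0.8894626 V.
Divide by LSB: 0.8894626 × 65536/1.99 = 29292.3723.
Truncating gives code 29292.

29292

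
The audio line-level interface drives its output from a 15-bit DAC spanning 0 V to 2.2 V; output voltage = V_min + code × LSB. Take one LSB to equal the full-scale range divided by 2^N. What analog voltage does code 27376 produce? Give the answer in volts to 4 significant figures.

1.838 V

Range is 2.2 V. LSB = 2.2 V / 2^15.
V_out = 0 + 27376 × (2.2/32768) V
      = 0 + 1.83799 = 1.83799 V.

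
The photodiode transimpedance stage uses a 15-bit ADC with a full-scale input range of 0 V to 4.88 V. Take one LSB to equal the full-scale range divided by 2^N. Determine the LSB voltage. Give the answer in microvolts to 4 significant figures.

Range is 4.88 V.
2^15 = 32768 levels.
One LSB is 4.88 V / 32768 = 148.9 µV.

148.9 µV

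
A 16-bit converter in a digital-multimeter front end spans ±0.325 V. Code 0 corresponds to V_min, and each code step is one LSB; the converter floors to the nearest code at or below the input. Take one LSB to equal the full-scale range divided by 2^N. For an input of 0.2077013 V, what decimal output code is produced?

Span: 0.325 V − (-0.325 V) = 0.65 V. LSB = 0.65 V / 2^16 ≈ 9.918 µV.
code = ⌊(V_in − V_min)/LSB⌋ = ⌊(V_in − V_min) × 2^16 / range⌋
     = ⌊(0.2077013 − (-0.325)) × 65536 / 0.65⌋ = ⌊0.5327013 × 65536/0.65⌋
     = ⌊53709.404⌋ = 53709.

53709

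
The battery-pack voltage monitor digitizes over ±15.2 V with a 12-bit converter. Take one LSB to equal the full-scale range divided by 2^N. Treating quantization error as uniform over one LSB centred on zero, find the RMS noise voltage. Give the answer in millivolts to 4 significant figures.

2.143 mV

Full-scale range = 15.2 V − (-15.2 V) = 30.4 V.
One LSB is 30.4 V / 4096 = 7.42188 mV.
For a uniform distribution on [−LSB/2, +LSB/2], V_rms = LSB/√12 = 7.42188 mV/3.4641 = 2.143 mV.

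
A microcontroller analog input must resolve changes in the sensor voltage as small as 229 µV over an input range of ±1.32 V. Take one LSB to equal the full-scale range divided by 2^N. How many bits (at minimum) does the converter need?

14 bits

Full-scale range = 1.32 V − (-1.32 V) = 2.64 V.
Required number of levels: 2.64/229 µV = 11528; smallest N with 2^N ≥ that is 14.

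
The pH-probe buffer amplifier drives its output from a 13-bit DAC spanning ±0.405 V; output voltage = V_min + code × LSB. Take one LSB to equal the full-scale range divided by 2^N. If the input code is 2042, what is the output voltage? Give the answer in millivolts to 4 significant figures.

Span: 0.405 V − (-0.405 V) = 0.81 V. LSB = 0.81 V / 2^13.
V_out = V_min + code × LSB = -0.405 V + 2042 × 0.81 V / 8192
      = -0.405 V + 0.201907 V = -0.203093 V.

-203.1 mV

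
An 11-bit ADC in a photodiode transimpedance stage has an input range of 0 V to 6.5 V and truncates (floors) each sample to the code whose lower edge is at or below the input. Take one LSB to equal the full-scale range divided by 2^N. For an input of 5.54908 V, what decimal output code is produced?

Full-scale range = 6.5 V. LSB = 6.5 V / 2^11 ≈ 3.174 mV.
code = ⌊(V_in − V_min)/LSB⌋ = ⌊(V_in − V_min) × 2^11 / range⌋
     = ⌊(5.54908 − (0)) × 2048 / 6.5⌋ = ⌊5.54908 × 2048/6.5⌋
     = ⌊1748.387⌋ = 1748.

1748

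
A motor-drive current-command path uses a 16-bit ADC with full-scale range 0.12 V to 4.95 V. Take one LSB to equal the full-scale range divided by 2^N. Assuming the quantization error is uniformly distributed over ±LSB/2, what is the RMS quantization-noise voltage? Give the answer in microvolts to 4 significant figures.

21.28 µV

Span: 4.95 V − (0.12 V) = 4.83 V.
Step size = 4.83/65536 V = 73.7000 µV.
σ_q = LSB/√12 = 73.7000 µV/3.4641 = 21.28 µV.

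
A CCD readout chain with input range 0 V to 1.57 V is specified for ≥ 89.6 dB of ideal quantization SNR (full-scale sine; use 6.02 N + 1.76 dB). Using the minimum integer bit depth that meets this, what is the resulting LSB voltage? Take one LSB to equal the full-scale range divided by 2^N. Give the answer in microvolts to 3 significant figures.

Span = 1.57 V.
Required N = ⌈(89.6 − 1.76)/6.02⌉ = ⌈14.591⌉ = 15.
One LSB is 1.57 V / 32768 = 47.9 µV.

47.9 µV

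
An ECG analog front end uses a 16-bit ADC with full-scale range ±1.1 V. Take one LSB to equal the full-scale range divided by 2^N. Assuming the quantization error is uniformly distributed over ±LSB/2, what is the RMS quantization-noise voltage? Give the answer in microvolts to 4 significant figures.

Full-scale range = 1.1 V − (-1.1 V) = 2.2 V.
Step size = 2.2/65536 V = 33.5693 µV.
For a uniform distribution on [−LSB/2, +LSB/2], V_rms = LSB/√12 = 33.5693 µV/3.4641 = 9.691 µV.

9.691 µV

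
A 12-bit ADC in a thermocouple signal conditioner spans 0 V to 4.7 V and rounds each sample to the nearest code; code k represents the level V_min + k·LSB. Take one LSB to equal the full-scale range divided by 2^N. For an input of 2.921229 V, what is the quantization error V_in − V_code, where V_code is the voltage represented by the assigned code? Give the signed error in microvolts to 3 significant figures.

Full-scale range = 4.7 V. LSB = 4.7 V / 2^12 ≈ 1.147 mV.
(V_in − V_min)/LSB = (2.921229 − (0)) × 4096/4.7 = 2545.8200 → nearest code k = 2546.
V_code = 0 + (2546/4096) × 4.7 = 2.921435547 V.
e = 2.921229 − (2.921435547) = −207 µV.

−207 µV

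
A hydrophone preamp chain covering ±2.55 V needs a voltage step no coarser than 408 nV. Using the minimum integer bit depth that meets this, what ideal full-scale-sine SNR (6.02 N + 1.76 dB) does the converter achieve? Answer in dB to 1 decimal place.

146.2 dB

Range = 2.55 − (-2.55) = 5.1 V.
Need 2^N ≥ 5.1 V / 408 nV = 1.250e7 → N_min = 24.
6.02(24) + 1.76 = 146.24 dB.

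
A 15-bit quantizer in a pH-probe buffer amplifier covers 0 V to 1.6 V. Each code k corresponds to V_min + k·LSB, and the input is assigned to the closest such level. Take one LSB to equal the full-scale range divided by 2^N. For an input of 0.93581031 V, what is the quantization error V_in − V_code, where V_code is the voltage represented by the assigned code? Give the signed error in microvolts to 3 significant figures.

+19.3 µV

V_FS = 1.6 V. LSB = 1.6 V / 2^15 ≈ 48.83 µV.
Position in LSBs: (0.93581031 − (0)) × 32768/1.6 = 19165.3951; rounding gives k = 19165.
V_code = 0 + (19165/32768) × 1.6 = 0.93579101563 V.
Error = V_in − V_code = 0.93581031 − (0.93579101563) = +19.3 µV.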